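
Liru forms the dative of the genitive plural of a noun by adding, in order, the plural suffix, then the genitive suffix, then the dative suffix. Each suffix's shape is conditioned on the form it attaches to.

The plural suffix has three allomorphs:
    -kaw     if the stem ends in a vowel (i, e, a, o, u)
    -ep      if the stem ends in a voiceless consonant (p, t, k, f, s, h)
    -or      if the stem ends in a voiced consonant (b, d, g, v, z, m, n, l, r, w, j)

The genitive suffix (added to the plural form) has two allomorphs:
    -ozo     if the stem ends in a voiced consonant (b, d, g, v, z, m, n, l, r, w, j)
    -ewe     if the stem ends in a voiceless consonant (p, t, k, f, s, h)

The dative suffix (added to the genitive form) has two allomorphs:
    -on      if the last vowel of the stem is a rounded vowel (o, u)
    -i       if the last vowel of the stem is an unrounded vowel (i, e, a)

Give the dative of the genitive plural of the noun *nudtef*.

nudtefepewei

Since the final sound of *nudtef* is /f/ (a voiceless consonant), it takes -ep, giving *nudtefep*.
The plural form *nudtefep* — final consonant /p/ (voiceless) → -ewe → *nudtefepewe*.
The last vowel of the genitive form *nudtefepewe* is /e/, which is an unrounded vowel, so the dative suffix is -i, giving *nudtefepewei*.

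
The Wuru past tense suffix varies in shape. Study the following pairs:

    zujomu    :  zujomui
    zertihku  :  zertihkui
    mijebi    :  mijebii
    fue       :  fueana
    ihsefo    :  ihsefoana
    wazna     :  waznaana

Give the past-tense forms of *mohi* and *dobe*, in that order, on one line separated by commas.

The suffix is conditioned by the last vowel: -i when the last vowel of the stem is a high vowel (*zujomu*, *zertihku*, *mijebi*); -ana when the last vowel of the stem is a non-high vowel (*fue*, *ihsefo*, *wazna*).
The last vowel of *mohi* is /i/, which is a high vowel, so the suffix is -i, giving *mohii*.
*dobe* — last vowel /e/ (a non-high vowel) → -ana → *dobeana*.

mohii, dobeana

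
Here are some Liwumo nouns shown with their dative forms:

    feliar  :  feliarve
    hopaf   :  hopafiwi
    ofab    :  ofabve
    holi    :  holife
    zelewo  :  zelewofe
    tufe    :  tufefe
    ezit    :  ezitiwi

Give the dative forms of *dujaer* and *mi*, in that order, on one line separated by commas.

The suffix is conditioned by the final sound: -iwi when the stem ends in a voiceless consonant (*hopaf*, *ezit*); -ve when the stem ends in a voiced consonant (*feliar*, *ofab*); -fe when the stem ends in a vowel (*holi*, *zelewo*, *tufe*).
*dujaer* — final sound /r/ (a voiced consonant) → -ve → *dujaerve*.
*mi*: final sound = /i/, a vowel → -fe → *mife*.

dujaerve, mife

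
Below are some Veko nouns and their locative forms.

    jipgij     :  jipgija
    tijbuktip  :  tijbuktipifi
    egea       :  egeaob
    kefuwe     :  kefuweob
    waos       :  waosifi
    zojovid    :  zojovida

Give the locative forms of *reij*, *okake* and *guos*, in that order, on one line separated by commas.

reija, okakeob, guosifi

The alternation tracks the final sound of the stem — -ifi when the stem ends in a voiceless consonant (*tijbuktip*, *waos*); -a when the stem ends in a voiced consonant (*jipgij*, *zojovid*); -ob when the stem ends in a vowel (*egea*, *kefuwe*).
*reij*: final sound = /j/, a voiced consonant → -a → *reija*.
*okake* — final sound /e/ (a vowel) → -ob → *okakeob*.
The final sound of *guos* is /s/, which is a voiceless consonant, so the suffix is -ifi, giving *guosifi*.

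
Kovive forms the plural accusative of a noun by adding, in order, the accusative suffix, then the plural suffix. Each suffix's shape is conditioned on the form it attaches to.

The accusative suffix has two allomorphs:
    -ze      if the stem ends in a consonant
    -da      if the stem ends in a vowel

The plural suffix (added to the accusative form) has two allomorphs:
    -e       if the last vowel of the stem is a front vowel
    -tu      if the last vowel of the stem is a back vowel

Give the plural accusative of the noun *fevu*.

fevudatu

The final sound of *fevu* is /u/, which is a vowel, so the accusative suffix is -da, giving *fevuda*.
Since the last vowel of the accusative form *fevuda* is /a/ (a back vowel), it takes -tu, giving *fevudatu*.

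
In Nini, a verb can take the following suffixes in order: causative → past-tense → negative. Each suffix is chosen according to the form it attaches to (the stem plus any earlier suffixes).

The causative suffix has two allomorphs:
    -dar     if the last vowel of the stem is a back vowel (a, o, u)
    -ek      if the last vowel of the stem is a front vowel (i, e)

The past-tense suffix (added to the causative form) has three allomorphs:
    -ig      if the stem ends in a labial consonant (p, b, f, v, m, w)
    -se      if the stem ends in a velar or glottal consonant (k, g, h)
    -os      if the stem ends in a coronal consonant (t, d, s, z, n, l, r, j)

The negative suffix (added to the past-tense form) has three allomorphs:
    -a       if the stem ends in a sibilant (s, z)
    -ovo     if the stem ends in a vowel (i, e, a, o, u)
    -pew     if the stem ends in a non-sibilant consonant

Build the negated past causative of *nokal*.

nokaldarosa

Since the last vowel of *nokal* is /a/ (a back vowel), it takes -dar, giving *nokaldar*.
The causative form *nokaldar* — final consonant /r/ (coronal) → -os → *nokaldaros*.
The final sound of the past-tense form *nokaldaros* is /s/, which is a sibilant, so the negative suffix is -a, giving *nokaldarosa*.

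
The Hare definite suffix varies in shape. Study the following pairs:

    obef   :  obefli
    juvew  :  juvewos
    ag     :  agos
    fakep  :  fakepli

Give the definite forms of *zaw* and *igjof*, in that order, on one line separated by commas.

zawos, igjofli

Looking at the final consonant of each stem: -li when the stem ends in a voiceless consonant (*obef*, *fakep*); -os when the stem ends in a voiced consonant (*juvew*, *ag*).
*zaw*: final consonant = /w/, voiced → -os → *zawos*.
*igjof*: final consonant = /f/, voiceless → -li → *igjofli*.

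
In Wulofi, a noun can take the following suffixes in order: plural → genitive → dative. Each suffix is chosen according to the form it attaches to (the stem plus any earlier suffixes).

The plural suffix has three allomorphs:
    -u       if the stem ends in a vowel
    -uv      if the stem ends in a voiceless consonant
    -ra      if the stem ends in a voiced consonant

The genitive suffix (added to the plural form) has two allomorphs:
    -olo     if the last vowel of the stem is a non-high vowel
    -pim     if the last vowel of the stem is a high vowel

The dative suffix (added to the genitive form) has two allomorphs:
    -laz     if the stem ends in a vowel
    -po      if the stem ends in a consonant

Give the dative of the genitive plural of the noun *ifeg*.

*ifeg*: final sound = /g/, a voiced consonant → -ra → *ifegra*.
The last vowel of the plural form *ifegra* is /a/, which is a non-high vowel, so the genitive suffix is -olo, giving *ifegraolo*.
The final sound of the genitive form *ifegraolo* is /o/, which is a vowel, so the dative suffix is -laz, giving *ifegraololaz*.

ifegraololaz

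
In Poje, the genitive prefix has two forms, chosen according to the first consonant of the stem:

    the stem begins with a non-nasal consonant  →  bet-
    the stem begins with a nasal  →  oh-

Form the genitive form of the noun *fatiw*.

*fatiw* — first consonant /f/ (non-nasal) → bet- → *betfatiw*.

betfatiw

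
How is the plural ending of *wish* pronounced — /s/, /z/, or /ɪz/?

/ɪz/

The stem *wish* ends in a sibilant (/s, z, ʃ, ʒ, tʃ, dʒ/).
The plural suffix surfaces as /ɪz/ after sibilants, /s/ after other voiceless consonants, and /z/ after other voiced sounds.
So the plural -s on *wish* is pronounced /ɪz/.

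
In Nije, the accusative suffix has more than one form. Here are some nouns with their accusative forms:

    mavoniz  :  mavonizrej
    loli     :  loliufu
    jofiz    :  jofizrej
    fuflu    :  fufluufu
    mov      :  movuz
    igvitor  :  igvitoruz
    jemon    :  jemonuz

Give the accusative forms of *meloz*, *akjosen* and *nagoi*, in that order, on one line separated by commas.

Looking at the final sound of each stem: -rej when the stem ends in a sibilant (*mavoniz*, *jofiz*); -uz when the stem ends in a non-sibilant consonant (*mov*, *igvitor*, *jemon*); -ufu when the stem ends in a vowel (*loli*, *fuflu*).
Since the final sound of *meloz* is /z/ (a sibilant), it takes -rej, giving *melozrej*.
*akjosen* — final sound /n/ (a non-sibilant consonant) → -uz → *akjosenuz*.
Since the final sound of *nagoi* is /i/ (a vowel), it takes -ufu, giving *nagoiufu*.

melozrej, akjosenuz, nagoiufu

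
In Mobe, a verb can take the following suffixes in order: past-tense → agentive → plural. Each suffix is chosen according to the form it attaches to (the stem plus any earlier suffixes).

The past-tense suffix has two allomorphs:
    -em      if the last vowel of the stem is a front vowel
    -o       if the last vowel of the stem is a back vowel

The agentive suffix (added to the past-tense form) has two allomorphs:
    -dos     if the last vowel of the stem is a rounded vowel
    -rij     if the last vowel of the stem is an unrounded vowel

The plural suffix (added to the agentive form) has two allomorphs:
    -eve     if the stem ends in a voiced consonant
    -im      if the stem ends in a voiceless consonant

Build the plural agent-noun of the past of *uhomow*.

*uhomow* — last vowel /o/ (a back vowel) → -o → *uhomowo*.
Since the last vowel of the past-tense form *uhomowo* is /o/ (a rounded vowel), it takes -dos, giving *uhomowodos*.
The agentive form *uhomowodos*: final consonant = /s/, voiceless → -im → *uhomowodosim*.

uhomowodosim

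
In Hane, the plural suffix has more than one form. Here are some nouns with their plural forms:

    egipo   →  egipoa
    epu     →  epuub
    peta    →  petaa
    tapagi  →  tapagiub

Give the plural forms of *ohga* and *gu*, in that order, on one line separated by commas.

ohgaa, guub

The suffix is conditioned by the last vowel: -ub when the last vowel of the stem is a high vowel (*epu*, *tapagi*); -a when the last vowel of the stem is a non-high vowel (*egipo*, *peta*).
*ohga*: last vowel = /a/, a non-high vowel → -a → *ohgaa*.
*gu* — last vowel /u/ (a high vowel) → -ub → *guub*.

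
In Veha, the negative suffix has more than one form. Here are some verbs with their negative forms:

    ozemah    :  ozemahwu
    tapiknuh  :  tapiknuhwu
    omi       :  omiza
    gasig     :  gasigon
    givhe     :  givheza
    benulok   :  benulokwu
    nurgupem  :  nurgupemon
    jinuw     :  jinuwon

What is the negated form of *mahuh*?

The pattern is voicing of the final sound: -wu when the stem ends in a voiceless consonant (*ozemah*, *tapiknuh*, *benulok*); -on when the stem ends in a voiced consonant (*gasig*, *nurgupem*, *jinuw*); -za when the stem ends in a vowel (*omi*, *givhe*).
*mahuh* — final sound /h/ (a voiceless consonant) → -wu → *mahuhwu*.

mahuhwu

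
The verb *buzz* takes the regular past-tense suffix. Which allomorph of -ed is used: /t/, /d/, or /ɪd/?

The stem *buzz* ends in a voiced sound other than /d/.
The -ed suffix is realized as /ɪd/ after /t, d/; as /t/ after other voiceless consonants; and as /d/ after other voiced sounds.
So -ed on *buzz* is pronounced /d/.

/d/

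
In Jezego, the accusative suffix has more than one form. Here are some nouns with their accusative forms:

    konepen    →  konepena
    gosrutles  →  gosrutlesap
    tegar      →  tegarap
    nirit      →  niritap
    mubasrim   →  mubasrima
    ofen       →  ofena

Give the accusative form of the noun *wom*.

woma

The pattern is nasality of the final consonant: -a when the stem ends in a nasal (*konepen*, *mubasrim*, *ofen*); -ap when the stem ends in a non-nasal consonant (*gosrutles*, *tegar*, *nirit*).
*wom*: final consonant = /m/, a nasal → -a → *woma*.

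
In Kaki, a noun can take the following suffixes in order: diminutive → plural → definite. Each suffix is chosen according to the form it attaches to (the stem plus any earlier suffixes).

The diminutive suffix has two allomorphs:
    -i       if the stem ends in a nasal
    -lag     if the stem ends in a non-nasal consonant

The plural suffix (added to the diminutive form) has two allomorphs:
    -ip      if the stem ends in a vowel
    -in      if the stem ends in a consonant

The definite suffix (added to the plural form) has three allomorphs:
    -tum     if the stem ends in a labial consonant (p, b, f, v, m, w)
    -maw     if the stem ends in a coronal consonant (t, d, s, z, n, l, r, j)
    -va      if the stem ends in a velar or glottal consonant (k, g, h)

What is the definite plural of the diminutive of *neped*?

Since the final consonant of *neped* is /d/ (non-nasal), it takes -lag, giving *nepedlag*.
The diminutive form *nepedlag* — final sound /g/ (a consonant) → -in → *nepedlagin*.
The plural form *nepedlagin* — final consonant /n/ (coronal) → -maw → *nepedlaginmaw*.

nepedlaginmaw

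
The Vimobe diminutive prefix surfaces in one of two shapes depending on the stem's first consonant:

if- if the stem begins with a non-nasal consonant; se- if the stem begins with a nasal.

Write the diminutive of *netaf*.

senetaf

*netaf* — first consonant /n/ (a nasal) → se- → *senetaf*.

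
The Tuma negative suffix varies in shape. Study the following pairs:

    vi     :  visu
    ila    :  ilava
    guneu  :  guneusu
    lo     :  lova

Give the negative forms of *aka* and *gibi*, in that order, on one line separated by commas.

The suffix is conditioned by the last vowel: -su when the last vowel of the stem is a high vowel (*vi*, *guneu*); -va when the last vowel of the stem is a non-high vowel (*ila*, *lo*).
Since the last vowel of *aka* is /a/ (a non-high vowel), it takes -va, giving *akava*.
The last vowel of *gibi* is /i/, which is a high vowel, so the suffix is -su, giving *gibisu*.

akava, gibisu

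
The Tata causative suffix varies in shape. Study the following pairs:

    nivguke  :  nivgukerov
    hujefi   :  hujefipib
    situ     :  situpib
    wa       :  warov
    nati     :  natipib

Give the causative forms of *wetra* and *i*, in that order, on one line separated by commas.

Looking at the last vowel of each stem: -pib when the last vowel of the stem is a high vowel (*hujefi*, *situ*, *nati*); -rov when the last vowel of the stem is a non-high vowel (*nivguke*, *wa*).
*wetra*: last vowel = /a/, a non-high vowel → -rov → *wetrarov*.
*i*: last vowel = /i/, a high vowel → -pib → *ipib*.

wetrarov, ipib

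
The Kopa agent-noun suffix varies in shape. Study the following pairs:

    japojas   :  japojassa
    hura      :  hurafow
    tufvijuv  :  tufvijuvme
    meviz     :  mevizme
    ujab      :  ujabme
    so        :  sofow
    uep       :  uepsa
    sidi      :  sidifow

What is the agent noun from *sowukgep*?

sowukgepsa

The suffix is conditioned by the final sound: -sa when the stem ends in a voiceless consonant (*japojas*, *uep*); -me when the stem ends in a voiced consonant (*tufvijuv*, *meviz*, *ujab*); -fow when the stem ends in a vowel (*hura*, *so*, *sidi*).
*sowukgep* — final sound /p/ (a voiceless consonant) → -sa → *sowukgepsa*.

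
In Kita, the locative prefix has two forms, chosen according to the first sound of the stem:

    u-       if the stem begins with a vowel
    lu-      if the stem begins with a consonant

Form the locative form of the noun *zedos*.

luzedos

The first sound of *zedos* is /z/, which is a consonant, so the prefix is lu-, giving *luzedos*.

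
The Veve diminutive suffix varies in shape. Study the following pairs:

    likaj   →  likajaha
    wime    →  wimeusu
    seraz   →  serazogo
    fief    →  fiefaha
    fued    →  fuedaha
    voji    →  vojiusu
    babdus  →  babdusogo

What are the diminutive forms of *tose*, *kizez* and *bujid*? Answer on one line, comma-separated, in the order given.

Looking at the final sound of each stem: -ogo when the stem ends in a sibilant (*seraz*, *babdus*); -aha when the stem ends in a non-sibilant consonant (*likaj*, *fief*, *fued*); -usu when the stem ends in a vowel (*wime*, *voji*).
Since the final sound of *tose* is /e/ (a vowel), it takes -usu, giving *toseusu*.
Since the final sound of *kizez* is /z/ (a sibilant), it takes -ogo, giving *kizezogo*.
The final sound of *bujid* is /d/, which is a non-sibilant consonant, so the suffix is -aha, giving *bujidaha*.

toseusu, kizezogo, bujidaha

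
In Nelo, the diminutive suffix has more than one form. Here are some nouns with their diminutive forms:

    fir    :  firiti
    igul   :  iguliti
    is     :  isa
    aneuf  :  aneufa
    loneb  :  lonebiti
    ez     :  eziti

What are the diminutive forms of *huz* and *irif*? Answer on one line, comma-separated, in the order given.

The suffix is conditioned by the final consonant: -a when the stem ends in a voiceless consonant (*is*, *aneuf*); -iti when the stem ends in a voiced consonant (*fir*, *igul*, *loneb*, *ez*).
The final consonant of *huz* is /z/, which is voiced, so the suffix is -iti, giving *huziti*.
*irif* — final consonant /f/ (voiceless) → -a → *irifa*.

huziti, irifa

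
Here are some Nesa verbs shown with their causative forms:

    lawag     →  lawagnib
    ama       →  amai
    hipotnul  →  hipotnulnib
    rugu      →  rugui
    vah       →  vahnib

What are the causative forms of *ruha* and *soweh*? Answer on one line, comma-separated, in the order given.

The alternation tracks the final sound of the stem — -nib when the stem ends in a consonant (*lawag*, *hipotnul*, *vah*); -i when the stem ends in a vowel (*ama*, *rugu*).
Since the final sound of *ruha* is /a/ (a vowel), it takes -i, giving *ruhai*.
*soweh* — final sound /h/ (a consonant) → -nib → *sowehnib*.

ruhai, sowehnib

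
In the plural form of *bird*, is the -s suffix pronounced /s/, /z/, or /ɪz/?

/z/

The stem *bird* ends in a voiced non-sibilant sound.
The plural suffix surfaces as /ɪz/ after sibilants, /s/ after other voiceless consonants, and /z/ after other voiced sounds.
So the plural -s on *bird* is pronounced /z/.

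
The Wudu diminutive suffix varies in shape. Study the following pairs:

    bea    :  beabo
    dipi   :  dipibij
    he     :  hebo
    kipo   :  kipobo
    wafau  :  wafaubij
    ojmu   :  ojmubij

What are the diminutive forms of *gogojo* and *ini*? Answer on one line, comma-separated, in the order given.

The suffix is conditioned by the last vowel: -bij when the last vowel of the stem is a high vowel (*dipi*, *wafau*, *ojmu*); -bo when the last vowel of the stem is a non-high vowel (*bea*, *he*, *kipo*).
*gogojo*: last vowel = /o/, a non-high vowel → -bo → *gogojobo*.
Since the last vowel of *ini* is /i/ (a high vowel), it takes -bij, giving *inibij*.

gogojobo, inibij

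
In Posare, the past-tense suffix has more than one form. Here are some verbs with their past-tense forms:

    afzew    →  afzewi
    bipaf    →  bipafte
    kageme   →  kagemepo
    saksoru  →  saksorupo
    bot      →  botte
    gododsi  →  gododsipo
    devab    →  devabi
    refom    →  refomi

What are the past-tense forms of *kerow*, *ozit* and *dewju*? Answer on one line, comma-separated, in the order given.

The alternation tracks the final sound of the stem — -te when the stem ends in a voiceless consonant (*bipaf*, *bot*); -i when the stem ends in a voiced consonant (*afzew*, *devab*, *refom*); -po when the stem ends in a vowel (*kageme*, *saksoru*, *gododsi*).
*kerow* — final sound /w/ (a voiced consonant) → -i → *kerowi*.
Since the final sound of *ozit* is /t/ (a voiceless consonant), it takes -te, giving *ozitte*.
Since the final sound of *dewju* is /u/ (a vowel), it takes -po, giving *dewjupo*.

kerowi, ozitte, dewjupo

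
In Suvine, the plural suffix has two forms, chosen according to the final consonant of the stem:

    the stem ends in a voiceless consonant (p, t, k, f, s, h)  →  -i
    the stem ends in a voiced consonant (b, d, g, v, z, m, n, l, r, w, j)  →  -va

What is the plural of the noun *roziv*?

*roziv*: final consonant = /v/, voiced → -va → *rozivva*.

rozivva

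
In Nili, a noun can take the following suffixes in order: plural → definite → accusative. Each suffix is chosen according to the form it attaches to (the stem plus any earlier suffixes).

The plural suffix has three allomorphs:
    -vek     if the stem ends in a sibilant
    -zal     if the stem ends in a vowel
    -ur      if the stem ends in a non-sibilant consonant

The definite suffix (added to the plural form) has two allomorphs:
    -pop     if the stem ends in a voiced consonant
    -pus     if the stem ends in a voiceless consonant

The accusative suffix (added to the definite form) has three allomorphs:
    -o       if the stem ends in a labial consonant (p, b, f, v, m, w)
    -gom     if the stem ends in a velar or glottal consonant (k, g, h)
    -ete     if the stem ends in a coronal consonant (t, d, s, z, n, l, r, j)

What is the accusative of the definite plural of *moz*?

mozvekpusete

Since the final sound of *moz* is /z/ (a sibilant), it takes -vek, giving *mozvek*.
The plural form *mozvek*: final consonant = /k/, voiceless → -pus → *mozvekpus*.
Since the final consonant of the definite form *mozvekpus* is /s/ (coronal), it takes -ete, giving *mozvekpusete*.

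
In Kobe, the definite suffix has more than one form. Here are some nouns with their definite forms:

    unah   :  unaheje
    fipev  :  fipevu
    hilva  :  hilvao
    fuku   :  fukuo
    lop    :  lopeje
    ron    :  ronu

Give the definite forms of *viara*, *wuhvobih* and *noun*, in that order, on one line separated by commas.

viarao, wuhvobiheje, nounu

The suffix is conditioned by the final sound: -eje when the stem ends in a voiceless consonant (*unah*, *lop*); -u when the stem ends in a voiced consonant (*fipev*, *ron*); -o when the stem ends in a vowel (*hilva*, *fuku*).
*viara*: final sound = /a/, a vowel → -o → *viarao*.
Since the final sound of *wuhvobih* is /h/ (a voiceless consonant), it takes -eje, giving *wuhvobiheje*.
Since the final sound of *noun* is /n/ (a voiced consonant), it takes -u, giving *nounu*.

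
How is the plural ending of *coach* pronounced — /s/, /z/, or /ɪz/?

/ɪz/

The stem *coach* ends in a sibilant (/s, z, ʃ, ʒ, tʃ, dʒ/).
The plural suffix surfaces as /ɪz/ after sibilants, /s/ after other voiceless consonants, and /z/ after other voiced sounds.
So the plural -s on *coach* is pronounced /ɪz/.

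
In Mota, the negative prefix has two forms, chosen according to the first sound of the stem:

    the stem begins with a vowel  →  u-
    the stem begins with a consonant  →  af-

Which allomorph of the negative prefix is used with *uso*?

u-

*uso* — first sound /u/ (a vowel) → u-.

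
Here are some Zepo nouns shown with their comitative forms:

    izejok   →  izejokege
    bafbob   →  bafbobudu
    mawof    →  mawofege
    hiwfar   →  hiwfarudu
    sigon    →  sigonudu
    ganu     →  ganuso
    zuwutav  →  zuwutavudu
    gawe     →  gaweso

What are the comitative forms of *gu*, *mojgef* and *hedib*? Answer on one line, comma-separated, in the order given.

The pattern is voicing of the final sound: -ege when the stem ends in a voiceless consonant (*izejok*, *mawof*); -udu when the stem ends in a voiced consonant (*bafbob*, *hiwfar*, *sigon*, *zuwutav*); -so when the stem ends in a vowel (*ganu*, *gawe*).
*gu* — final sound /u/ (a vowel) → -so → *guso*.
*mojgef* — final sound /f/ (a voiceless consonant) → -ege → *mojgefege*.
The final sound of *hedib* is /b/, which is a voiced consonant, so the suffix is -udu, giving *hedibudu*.

guso, mojgefege, hedibudu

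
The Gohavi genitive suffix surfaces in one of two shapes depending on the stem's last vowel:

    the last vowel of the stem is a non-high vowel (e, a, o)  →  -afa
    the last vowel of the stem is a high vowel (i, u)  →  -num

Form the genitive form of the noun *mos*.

*mos* — last vowel /o/ (a non-high vowel) → -afa → *mosafa*.

mosafa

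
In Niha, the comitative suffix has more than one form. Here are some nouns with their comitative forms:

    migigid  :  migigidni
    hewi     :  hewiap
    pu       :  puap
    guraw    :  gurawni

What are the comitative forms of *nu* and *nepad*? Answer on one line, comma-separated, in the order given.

Looking at the final sound of each stem: -ni when the stem ends in a consonant (*migigid*, *guraw*); -ap when the stem ends in a vowel (*hewi*, *pu*).
Since the final sound of *nu* is /u/ (a vowel), it takes -ap, giving *nuap*.
*nepad*: final sound = /d/, a consonant → -ni → *nepadni*.

nuap, nepadni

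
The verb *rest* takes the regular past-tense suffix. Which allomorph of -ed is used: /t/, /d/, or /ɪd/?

The stem *rest* ends in /t/ or /d/.
The -ed suffix is realized as /ɪd/ after /t, d/; as /t/ after other voiceless consonants; and as /d/ after other voiced sounds.
So -ed on *rest* is pronounced /ɪd/.

/ɪd/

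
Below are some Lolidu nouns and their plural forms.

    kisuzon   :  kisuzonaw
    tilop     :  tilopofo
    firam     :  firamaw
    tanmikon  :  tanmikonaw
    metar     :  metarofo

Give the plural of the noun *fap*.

fapofo

The alternation tracks the final consonant of the stem — -aw when the stem ends in a nasal (*kisuzon*, *firam*, *tanmikon*); -ofo when the stem ends in a non-nasal consonant (*tilop*, *metar*).
Since the final consonant of *fap* is /p/ (non-nasal), it takes -ofo, giving *fapofo*.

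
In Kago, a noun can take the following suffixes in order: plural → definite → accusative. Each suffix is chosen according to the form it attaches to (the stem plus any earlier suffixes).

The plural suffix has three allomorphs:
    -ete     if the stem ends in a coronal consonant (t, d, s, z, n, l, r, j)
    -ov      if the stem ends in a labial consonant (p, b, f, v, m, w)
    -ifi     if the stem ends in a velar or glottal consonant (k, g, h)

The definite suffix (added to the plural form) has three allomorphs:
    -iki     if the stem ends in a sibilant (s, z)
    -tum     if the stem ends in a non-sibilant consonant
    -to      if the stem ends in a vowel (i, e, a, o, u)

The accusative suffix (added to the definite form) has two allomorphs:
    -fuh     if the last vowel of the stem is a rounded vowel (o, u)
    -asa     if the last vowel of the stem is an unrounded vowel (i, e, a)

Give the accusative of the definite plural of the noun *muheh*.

*muheh*: final consonant = /h/, velar/glottal → -ifi → *muhehifi*.
The plural form *muhehifi*: final sound = /i/, a vowel → -to → *muhehifito*.
The last vowel of the definite form *muhehifito* is /o/, which is a rounded vowel, so the accusative suffix is -fuh, giving *muhehifitofuh*.

muhehifitofuh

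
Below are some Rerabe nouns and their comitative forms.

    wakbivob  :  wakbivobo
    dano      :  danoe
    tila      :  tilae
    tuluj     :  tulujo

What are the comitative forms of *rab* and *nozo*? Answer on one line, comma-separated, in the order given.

Looking at the final sound of each stem: -o when the stem ends in a consonant (*wakbivob*, *tuluj*); -e when the stem ends in a vowel (*dano*, *tila*).
*rab*: final sound = /b/, a consonant → -o → *rabo*.
*nozo* — final sound /o/ (a vowel) → -e → *nozoe*.

rabo, nozoe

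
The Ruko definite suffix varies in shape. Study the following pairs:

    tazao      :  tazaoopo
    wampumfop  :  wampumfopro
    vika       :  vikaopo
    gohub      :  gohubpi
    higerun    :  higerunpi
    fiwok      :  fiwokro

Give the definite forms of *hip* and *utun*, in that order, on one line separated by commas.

hipro, utunpi

The suffix is conditioned by the final sound: -ro when the stem ends in a voiceless consonant (*wampumfop*, *fiwok*); -pi when the stem ends in a voiced consonant (*gohub*, *higerun*); -opo when the stem ends in a vowel (*tazao*, *vika*).
*hip*: final sound = /p/, a voiceless consonant → -ro → *hipro*.
*utun*: final sound = /n/, a voiced consonant → -pi → *utunpi*.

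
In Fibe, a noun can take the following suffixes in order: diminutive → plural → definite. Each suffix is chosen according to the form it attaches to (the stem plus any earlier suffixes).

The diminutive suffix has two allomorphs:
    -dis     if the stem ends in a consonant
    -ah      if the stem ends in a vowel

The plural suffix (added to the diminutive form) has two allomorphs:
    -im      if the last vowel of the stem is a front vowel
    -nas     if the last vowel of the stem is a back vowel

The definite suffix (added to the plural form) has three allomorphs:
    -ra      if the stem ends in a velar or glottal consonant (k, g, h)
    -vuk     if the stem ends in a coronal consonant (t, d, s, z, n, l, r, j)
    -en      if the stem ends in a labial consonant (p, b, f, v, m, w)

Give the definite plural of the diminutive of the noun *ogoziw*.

ogoziwdisimen

The final sound of *ogoziw* is /w/, which is a consonant, so the diminutive suffix is -dis, giving *ogoziwdis*.
The diminutive form *ogoziwdis*: last vowel = /i/, a front vowel → -im → *ogoziwdisim*.
Since the final consonant of the plural form *ogoziwdisim* is /m/ (labial), it takes -en, giving *ogoziwdisimen*.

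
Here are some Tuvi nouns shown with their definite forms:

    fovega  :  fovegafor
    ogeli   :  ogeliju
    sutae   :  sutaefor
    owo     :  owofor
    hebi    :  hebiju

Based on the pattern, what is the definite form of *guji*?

gujiju

The pattern is height harmony: -ju when the last vowel of the stem is a high vowel (*ogeli*, *hebi*); -for when the last vowel of the stem is a non-high vowel (*fovega*, *sutae*, *owo*).
The last vowel of *guji* is /i/, which is a high vowel, so the suffix is -ju, giving *gujiju*.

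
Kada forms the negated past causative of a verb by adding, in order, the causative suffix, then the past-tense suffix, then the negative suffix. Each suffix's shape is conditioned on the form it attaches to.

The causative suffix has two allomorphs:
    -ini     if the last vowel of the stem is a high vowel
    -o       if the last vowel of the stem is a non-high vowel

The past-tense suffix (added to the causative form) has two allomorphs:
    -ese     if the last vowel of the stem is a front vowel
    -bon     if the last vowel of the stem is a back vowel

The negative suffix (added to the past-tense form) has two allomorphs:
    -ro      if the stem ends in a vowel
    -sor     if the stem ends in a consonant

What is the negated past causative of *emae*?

emaeobonsor

*emae*: last vowel = /e/, a non-high vowel → -o → *emaeo*.
The causative form *emaeo* — last vowel /o/ (a back vowel) → -bon → *emaeobon*.
The final sound of the past-tense form *emaeobon* is /n/, which is a consonant, so the negative suffix is -sor, giving *emaeobonsor*.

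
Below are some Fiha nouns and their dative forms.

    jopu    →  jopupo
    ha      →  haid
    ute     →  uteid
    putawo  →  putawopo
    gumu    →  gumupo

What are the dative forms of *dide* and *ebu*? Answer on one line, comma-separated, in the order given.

Looking at the last vowel of each stem: -po when the last vowel of the stem is a rounded vowel (*jopu*, *putawo*, *gumu*); -id when the last vowel of the stem is an unrounded vowel (*ha*, *ute*).
Since the last vowel of *dide* is /e/ (an unrounded vowel), it takes -id, giving *dideid*.
*ebu* — last vowel /u/ (a rounded vowel) → -po → *ebupo*.

dideid, ebupo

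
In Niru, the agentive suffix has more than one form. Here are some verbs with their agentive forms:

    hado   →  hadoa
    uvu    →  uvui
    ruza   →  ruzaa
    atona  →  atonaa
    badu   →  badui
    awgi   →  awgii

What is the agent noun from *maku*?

makui

The pattern is height harmony: -i when the last vowel of the stem is a high vowel (*uvu*, *badu*, *awgi*); -a when the last vowel of the stem is a non-high vowel (*hado*, *ruza*, *atona*).
Since the last vowel of *maku* is /u/ (a high vowel), it takes -i, giving *makui*.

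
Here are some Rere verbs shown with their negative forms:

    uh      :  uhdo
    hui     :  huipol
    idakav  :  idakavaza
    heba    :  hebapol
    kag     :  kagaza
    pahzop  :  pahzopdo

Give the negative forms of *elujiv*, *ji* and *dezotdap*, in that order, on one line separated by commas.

The alternation tracks the final sound of the stem — -do when the stem ends in a voiceless consonant (*uh*, *pahzop*); -aza when the stem ends in a voiced consonant (*idakav*, *kag*); -pol when the stem ends in a vowel (*hui*, *heba*).
*elujiv* — final sound /v/ (a voiced consonant) → -aza → *elujivaza*.
*ji* — final sound /i/ (a vowel) → -pol → *jipol*.
The final sound of *dezotdap* is /p/, which is a voiceless consonant, so the suffix is -do, giving *dezotdapdo*.

elujivaza, jipol, dezotdapdo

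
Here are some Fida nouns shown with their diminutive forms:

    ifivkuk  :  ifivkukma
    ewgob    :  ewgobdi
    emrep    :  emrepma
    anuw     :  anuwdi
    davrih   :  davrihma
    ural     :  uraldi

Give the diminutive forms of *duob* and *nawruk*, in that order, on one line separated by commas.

duobdi, nawrukma

The suffix is conditioned by the final consonant: -ma when the stem ends in a voiceless consonant (*ifivkuk*, *emrep*, *davrih*); -di when the stem ends in a voiced consonant (*ewgob*, *anuw*, *ural*).
*duob* — final consonant /b/ (voiced) → -di → *duobdi*.
The final consonant of *nawruk* is /k/, which is voiceless, so the suffix is -ma, giving *nawrukma*.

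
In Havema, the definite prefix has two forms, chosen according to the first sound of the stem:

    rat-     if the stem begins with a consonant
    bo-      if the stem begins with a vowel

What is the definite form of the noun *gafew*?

ratgafew

Since the first sound of *gafew* is /g/ (a consonant), it takes rat-, giving *ratgafew*.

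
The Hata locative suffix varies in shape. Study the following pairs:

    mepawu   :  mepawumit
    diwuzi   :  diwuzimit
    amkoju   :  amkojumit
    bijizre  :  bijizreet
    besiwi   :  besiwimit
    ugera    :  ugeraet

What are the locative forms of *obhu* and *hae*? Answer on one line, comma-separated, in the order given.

obhumit, haeet

The pattern is height harmony: -mit when the last vowel of the stem is a high vowel (*mepawu*, *diwuzi*, *amkoju*, *besiwi*); -et when the last vowel of the stem is a non-high vowel (*bijizre*, *ugera*).
*obhu*: last vowel = /u/, a high vowel → -mit → *obhumit*.
Since the last vowel of *hae* is /e/ (a non-high vowel), it takes -et, giving *haeet*.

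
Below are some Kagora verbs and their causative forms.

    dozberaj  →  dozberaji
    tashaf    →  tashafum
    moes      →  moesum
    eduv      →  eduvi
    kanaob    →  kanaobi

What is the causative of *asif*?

The alternation tracks the final consonant of the stem — -um when the stem ends in a voiceless consonant (*tashaf*, *moes*); -i when the stem ends in a voiced consonant (*dozberaj*, *eduv*, *kanaob*).
The final consonant of *asif* is /f/, which is voiceless, so the suffix is -um, giving *asifum*.

asifum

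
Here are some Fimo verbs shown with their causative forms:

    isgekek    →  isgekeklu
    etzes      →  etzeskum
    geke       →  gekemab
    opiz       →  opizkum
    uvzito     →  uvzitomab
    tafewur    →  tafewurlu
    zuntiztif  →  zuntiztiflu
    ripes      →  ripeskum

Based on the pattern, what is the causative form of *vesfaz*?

vesfazkum

The alternation tracks the final sound of the stem — -kum when the stem ends in a sibilant (*etzes*, *opiz*, *ripes*); -lu when the stem ends in a non-sibilant consonant (*isgekek*, *tafewur*, *zuntiztif*); -mab when the stem ends in a vowel (*geke*, *uvzito*).
*vesfaz*: final sound = /z/, a sibilant → -kum → *vesfazkum*.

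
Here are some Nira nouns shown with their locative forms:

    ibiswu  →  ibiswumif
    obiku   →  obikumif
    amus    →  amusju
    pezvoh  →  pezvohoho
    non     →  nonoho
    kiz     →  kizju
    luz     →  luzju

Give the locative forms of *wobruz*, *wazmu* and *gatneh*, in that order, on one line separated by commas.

wobruzju, wazmumif, gatnehoho

The alternation tracks the final sound of the stem — -ju when the stem ends in a sibilant (*amus*, *kiz*, *luz*); -oho when the stem ends in a non-sibilant consonant (*pezvoh*, *non*); -mif when the stem ends in a vowel (*ibiswu*, *obiku*).
*wobruz*: final sound = /z/, a sibilant → -ju → *wobruzju*.
*wazmu*: final sound = /u/, a vowel → -mif → *wazmumif*.
The final sound of *gatneh* is /h/, which is a non-sibilant consonant, so the suffix is -oho, giving *gatnehoho*.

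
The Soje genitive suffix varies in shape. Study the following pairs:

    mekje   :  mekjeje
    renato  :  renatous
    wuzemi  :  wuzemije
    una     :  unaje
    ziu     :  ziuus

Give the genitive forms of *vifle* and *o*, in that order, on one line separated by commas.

vifleje, ous

The alternation tracks the last vowel of the stem — -us when the last vowel of the stem is a rounded vowel (*renato*, *ziu*); -je when the last vowel of the stem is an unrounded vowel (*mekje*, *wuzemi*, *una*).
*vifle*: last vowel = /e/, an unrounded vowel → -je → *vifleje*.
The last vowel of *o* is /o/, which is a rounded vowel, so the suffix is -us, giving *ous*.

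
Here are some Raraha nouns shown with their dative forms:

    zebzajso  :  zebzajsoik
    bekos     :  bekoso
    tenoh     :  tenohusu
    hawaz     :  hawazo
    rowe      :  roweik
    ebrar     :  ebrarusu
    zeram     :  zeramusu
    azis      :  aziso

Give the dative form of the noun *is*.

iso

Looking at the final sound of each stem: -o when the stem ends in a sibilant (*bekos*, *hawaz*, *azis*); -usu when the stem ends in a non-sibilant consonant (*tenoh*, *ebrar*, *zeram*); -ik when the stem ends in a vowel (*zebzajso*, *rowe*).
Since the final sound of *is* is /s/ (a sibilant), it takes -o, giving *iso*.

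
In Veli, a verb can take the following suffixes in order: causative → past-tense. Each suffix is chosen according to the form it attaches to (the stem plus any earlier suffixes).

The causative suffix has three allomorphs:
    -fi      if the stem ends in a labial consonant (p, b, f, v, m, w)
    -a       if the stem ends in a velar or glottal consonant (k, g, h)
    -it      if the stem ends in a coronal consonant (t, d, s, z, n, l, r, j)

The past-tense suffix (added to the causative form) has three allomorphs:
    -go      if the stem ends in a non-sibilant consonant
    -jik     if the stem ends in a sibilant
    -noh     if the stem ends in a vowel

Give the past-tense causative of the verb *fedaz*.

*fedaz* — final consonant /z/ (coronal) → -it → *fedazit*.
Since the final sound of the causative form *fedazit* is /t/ (a non-sibilant consonant), it takes -go, giving *fedazitgo*.

fedazitgo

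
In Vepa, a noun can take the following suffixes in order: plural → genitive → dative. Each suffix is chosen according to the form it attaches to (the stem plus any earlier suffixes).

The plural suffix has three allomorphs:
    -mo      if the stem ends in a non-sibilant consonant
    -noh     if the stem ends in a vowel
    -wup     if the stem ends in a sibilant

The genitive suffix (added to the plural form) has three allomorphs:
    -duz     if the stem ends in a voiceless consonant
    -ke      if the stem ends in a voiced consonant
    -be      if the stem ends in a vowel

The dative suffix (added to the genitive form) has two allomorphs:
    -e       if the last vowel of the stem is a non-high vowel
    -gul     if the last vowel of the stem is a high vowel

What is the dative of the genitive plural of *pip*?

pipmobee

Since the final sound of *pip* is /p/ (a non-sibilant consonant), it takes -mo, giving *pipmo*.
The final sound of the plural form *pipmo* is /o/, which is a vowel, so the genitive suffix is -be, giving *pipmobe*.
The genitive form *pipmobe* — last vowel /e/ (a non-high vowel) → -e → *pipmobee*.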